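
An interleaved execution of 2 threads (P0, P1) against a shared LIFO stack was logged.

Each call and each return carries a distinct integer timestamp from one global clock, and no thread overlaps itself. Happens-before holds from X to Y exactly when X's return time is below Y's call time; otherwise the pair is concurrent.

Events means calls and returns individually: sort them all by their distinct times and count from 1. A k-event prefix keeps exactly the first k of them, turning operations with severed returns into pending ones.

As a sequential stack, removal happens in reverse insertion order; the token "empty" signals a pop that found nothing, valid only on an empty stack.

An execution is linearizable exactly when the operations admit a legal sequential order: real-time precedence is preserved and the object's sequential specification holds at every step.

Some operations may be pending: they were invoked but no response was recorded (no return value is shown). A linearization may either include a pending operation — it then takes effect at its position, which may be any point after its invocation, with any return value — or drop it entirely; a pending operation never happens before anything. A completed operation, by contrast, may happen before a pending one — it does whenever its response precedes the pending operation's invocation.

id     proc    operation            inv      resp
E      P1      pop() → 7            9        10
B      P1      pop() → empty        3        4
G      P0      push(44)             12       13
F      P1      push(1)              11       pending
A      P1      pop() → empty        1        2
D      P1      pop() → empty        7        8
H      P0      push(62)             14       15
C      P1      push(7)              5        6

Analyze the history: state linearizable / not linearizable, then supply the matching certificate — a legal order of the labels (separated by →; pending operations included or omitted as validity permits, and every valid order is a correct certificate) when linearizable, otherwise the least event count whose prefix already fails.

not linearizable — minimal violating prefix: 8 events

through event 7 a valid linearization exists; event 8 (D responding at time 8) ends that
exhaustive check: the 4 completed LIFO stack ops admit one real-time order; illegal
e.g. A, B, C, D: illegal at step 4, since D pop() → empty cannot apply there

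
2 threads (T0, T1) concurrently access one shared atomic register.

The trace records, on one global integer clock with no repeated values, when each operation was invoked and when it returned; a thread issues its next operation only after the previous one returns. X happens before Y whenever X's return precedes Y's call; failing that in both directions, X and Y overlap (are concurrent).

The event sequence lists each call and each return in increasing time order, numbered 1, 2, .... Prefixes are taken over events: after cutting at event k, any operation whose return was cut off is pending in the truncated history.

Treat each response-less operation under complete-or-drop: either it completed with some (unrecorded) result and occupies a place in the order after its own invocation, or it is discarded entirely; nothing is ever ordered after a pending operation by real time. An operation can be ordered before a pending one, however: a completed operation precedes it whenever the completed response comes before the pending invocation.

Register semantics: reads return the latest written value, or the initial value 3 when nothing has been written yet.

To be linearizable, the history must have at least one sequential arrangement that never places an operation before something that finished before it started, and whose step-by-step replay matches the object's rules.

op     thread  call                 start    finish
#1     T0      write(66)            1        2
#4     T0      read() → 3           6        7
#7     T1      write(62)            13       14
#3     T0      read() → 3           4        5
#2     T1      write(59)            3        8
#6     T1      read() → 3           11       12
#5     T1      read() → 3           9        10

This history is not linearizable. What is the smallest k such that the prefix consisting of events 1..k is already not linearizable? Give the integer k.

events 1..4 are still linearizable — one witness is #1:
1. #1 write(66), leaving value 66
at event 5 (#3's time-5 response) nothing linearizes any more
including or dropping the 1 pending operation (#2) in any combination fails
e.g. #1, #3 (pending dropped): illegal at step 2, since #3 read() → 3 cannot apply there

5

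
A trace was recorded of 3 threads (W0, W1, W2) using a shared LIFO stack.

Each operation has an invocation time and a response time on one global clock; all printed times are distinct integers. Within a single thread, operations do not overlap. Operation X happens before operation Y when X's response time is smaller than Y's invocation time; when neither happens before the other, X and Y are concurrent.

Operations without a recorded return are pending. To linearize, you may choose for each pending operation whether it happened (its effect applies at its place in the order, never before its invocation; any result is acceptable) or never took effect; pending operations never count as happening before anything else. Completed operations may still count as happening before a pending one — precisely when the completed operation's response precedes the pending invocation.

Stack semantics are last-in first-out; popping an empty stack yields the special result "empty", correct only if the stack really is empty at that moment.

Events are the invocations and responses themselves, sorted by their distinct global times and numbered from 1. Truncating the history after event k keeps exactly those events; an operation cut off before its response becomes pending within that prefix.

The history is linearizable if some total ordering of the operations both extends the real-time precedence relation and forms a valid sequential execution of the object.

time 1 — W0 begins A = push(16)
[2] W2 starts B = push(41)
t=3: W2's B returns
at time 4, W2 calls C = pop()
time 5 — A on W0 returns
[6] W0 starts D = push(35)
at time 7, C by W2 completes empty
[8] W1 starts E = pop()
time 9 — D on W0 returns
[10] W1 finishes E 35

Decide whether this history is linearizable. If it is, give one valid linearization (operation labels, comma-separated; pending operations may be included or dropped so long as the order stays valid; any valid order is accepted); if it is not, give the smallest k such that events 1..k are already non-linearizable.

not linearizable — minimal violating prefix: 7 events

events 1..6 are fine; event 7 — the response of C at time 7 — makes the prefix non-linearizable
no legal order exists: 3 real-time-consistent candidates over 3 completed LIFO stack operations, all rejected
every completion of the 1 pending operation (D) was checked; none linearizes
take A, B, C (pending dropped): step 3 already fails, because C pop() → empty cannot occur there
take B, A, C (pending dropped): step 3 already fails, because C pop() → empty cannot occur there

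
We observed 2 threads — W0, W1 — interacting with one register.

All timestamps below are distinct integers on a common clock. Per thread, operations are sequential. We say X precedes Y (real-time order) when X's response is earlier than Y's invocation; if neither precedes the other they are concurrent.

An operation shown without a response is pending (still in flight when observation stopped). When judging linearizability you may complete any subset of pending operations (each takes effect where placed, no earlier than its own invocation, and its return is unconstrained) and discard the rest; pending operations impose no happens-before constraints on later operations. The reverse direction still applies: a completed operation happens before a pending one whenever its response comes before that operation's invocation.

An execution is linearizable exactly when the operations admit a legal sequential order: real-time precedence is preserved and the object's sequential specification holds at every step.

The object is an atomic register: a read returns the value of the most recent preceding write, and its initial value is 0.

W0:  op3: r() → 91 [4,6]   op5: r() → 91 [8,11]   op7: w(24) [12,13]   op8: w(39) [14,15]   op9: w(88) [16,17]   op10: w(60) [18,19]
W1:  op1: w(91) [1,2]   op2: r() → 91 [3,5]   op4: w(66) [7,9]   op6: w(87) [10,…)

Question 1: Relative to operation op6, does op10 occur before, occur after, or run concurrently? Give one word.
Answer: concurrent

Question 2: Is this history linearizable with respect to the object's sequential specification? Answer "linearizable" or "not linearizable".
a witness: op1, op2, op3, op5, op4, op6, op7, op8, op9, op10
step 1: op1 w(91) — value 91
step 2: op2 r() → 91 — value 91
step 3: op3 r() → 91 — value 91
step 4: op5 r() → 91 — value 91
step 5: op4 w(66) — value 66
step 6: op6 w(87) (pending, included) — value 87
step 7: op7 w(24) — value 24
step 8: op8 w(39) — value 39
step 9: op9 w(88) — value 88
step 10: op10 w(60) — value 60

linearizable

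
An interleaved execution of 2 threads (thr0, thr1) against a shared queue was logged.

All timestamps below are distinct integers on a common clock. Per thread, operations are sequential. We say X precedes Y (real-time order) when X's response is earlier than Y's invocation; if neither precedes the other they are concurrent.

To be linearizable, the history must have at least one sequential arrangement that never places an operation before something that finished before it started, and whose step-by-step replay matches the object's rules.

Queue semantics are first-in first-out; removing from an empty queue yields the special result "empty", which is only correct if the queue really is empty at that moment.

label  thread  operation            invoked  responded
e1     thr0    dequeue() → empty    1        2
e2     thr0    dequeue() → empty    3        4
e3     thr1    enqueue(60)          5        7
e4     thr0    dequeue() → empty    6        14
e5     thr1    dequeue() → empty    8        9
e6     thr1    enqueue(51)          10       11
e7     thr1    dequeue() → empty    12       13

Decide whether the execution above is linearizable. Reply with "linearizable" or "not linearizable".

already the first 13 events (up to e7's response at time 13) admit no linearization; the first 12 still do
exactly one order of the 6 completed ops respects real time; the queue replay fails
include/drop combinations of the 1 pending operation (e4) were all tried; none helps
one such order, e1, e2, e3, e5, e6, e7 (pending dropped), breaks at step 4 where e5 dequeue() → empty is illegal

not linearizable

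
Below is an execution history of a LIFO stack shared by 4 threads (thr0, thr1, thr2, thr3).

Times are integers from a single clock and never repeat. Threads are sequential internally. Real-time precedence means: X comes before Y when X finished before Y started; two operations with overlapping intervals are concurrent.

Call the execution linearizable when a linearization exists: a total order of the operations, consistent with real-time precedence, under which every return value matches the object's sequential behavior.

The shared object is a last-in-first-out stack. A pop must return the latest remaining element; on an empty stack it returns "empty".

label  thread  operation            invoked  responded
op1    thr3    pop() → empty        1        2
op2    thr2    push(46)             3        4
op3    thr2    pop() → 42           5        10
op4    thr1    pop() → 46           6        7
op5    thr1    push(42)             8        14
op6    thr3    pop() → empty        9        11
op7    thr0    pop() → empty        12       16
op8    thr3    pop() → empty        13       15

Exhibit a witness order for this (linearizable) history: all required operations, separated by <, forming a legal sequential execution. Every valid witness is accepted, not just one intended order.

step 1: op1 pop() → empty — stack <>
step 2: op2 push(46) — stack <46>
step 3: op4 pop() → 46 — stack <>
step 4: op5 push(42) — stack <42>
step 5: op3 pop() → 42 — stack <>
step 6: op6 pop() → empty — stack <>
step 7: op7 pop() → empty — stack <>
step 8: op8 pop() → empty — stack <>

op1 < op2 < op4 < op5 < op3 < op6 < op7 < op8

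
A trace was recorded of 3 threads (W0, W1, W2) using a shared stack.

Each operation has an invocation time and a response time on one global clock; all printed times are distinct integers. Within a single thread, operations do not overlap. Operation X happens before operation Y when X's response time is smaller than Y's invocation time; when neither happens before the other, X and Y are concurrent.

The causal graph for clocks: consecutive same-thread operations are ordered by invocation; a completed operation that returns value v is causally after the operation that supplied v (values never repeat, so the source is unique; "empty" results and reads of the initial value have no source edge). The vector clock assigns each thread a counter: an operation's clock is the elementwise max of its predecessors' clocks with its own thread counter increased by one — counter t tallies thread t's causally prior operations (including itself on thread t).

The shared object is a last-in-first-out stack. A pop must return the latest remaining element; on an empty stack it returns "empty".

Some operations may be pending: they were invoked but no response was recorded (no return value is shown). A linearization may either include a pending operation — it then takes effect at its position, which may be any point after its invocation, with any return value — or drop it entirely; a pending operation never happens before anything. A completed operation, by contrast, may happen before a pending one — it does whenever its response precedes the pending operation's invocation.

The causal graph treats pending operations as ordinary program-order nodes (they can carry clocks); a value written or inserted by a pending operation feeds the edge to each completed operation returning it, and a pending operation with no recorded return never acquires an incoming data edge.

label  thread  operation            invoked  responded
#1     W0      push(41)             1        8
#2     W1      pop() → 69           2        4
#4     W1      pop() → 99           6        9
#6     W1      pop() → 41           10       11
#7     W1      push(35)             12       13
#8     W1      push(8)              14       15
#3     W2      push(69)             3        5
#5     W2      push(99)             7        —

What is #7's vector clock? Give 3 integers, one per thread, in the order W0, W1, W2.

#3 (invocation 3): nothing precedes it; W2's component alone gives (0, 0, 1)
#1 (invocation 1): nothing precedes it; W0's component alone gives (1, 0, 0)
invoked at 7, #5 merges VC(#3)=(0, 0, 1) and bumps W2's slot → (0, 0, 2)
invoked at 2, #2 merges VC(#3)=(0, 0, 1) and bumps W1's slot → (0, 1, 1)
invoked at 6, #4 merges VC(#2)=(0, 1, 1), VC(#5)=(0, 0, 2) and bumps W1's slot → (0, 2, 2)
invoked at 10, #6 merges VC(#1)=(1, 0, 0), VC(#4)=(0, 2, 2) and bumps W1's slot → (1, 3, 2)
invoked at 12, #7 merges VC(#6)=(1, 3, 2) and bumps W1's slot → (1, 4, 2)
invoked at 14, #8 merges VC(#7)=(1, 4, 2) and bumps W1's slot → (1, 5, 2)
target: VC(#7) = (1, 4, 2)

(1, 4, 2)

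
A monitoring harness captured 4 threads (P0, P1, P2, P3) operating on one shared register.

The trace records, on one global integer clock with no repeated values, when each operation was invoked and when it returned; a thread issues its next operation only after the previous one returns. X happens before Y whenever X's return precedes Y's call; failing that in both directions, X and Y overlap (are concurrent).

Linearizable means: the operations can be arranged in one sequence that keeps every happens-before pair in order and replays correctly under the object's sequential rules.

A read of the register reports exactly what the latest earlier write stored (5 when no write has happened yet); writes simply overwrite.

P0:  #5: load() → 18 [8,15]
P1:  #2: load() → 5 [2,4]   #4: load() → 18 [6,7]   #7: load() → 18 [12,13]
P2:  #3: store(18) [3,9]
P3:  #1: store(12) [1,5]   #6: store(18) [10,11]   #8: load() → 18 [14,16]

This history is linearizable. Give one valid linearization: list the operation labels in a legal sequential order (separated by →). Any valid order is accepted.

after step 1 (#2 load() → 5): value 5
after step 2 (#1 store(12)): value 12
after step 3 (#3 store(18)): value 18
after step 4 (#4 load() → 18): value 18
after step 5 (#5 load() → 18): value 18
after step 6 (#6 store(18)): value 18
after step 7 (#7 load() → 18): value 18
after step 8 (#8 load() → 18): value 18

#2 → #1 → #3 → #4 → #5 → #6 → #7 → #8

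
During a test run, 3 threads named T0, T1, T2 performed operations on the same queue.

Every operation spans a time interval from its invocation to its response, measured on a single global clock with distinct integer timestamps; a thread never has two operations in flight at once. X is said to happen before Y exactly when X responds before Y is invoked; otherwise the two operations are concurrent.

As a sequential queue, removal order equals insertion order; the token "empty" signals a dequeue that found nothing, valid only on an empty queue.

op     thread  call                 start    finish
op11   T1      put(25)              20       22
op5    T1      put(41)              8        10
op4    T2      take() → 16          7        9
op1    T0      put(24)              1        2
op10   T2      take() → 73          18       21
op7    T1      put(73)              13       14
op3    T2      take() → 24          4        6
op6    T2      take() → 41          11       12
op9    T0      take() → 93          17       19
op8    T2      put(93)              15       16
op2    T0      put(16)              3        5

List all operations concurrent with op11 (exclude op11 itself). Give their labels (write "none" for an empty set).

op10

op11 spans [20,22]; an op avoiding the whole window 20..22 is ordered, any other is concurrent
op1 [1,2]: before
op2 [3,5]: before
op3 [4,6]: before
op4 [7,9]: before
op5 [8,10]: before
op6 [11,12]: before
op7 [13,14]: before
op8 [15,16]: before
op9 [17,19]: before
op10 [18,21]: concurrent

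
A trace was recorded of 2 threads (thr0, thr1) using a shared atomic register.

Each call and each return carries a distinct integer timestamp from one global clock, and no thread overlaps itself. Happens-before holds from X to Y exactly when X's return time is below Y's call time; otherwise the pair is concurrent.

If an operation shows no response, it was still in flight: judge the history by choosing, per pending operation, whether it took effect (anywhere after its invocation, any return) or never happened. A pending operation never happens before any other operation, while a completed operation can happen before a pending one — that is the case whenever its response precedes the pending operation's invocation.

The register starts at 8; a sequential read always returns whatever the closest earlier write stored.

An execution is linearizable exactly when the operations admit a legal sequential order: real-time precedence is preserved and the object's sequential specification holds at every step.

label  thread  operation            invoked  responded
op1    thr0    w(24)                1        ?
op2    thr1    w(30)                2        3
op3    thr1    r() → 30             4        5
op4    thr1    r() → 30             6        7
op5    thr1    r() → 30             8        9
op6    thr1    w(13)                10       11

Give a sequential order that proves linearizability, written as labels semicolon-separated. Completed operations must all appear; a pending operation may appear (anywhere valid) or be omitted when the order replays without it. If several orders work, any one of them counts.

op1; op2; op3; op4; op5; op6

step 1: op1 w(24) (pending, included) — value 24
step 2: op2 w(30) — value 30
step 3: op3 r() → 30 — value 30
step 4: op4 r() → 30 — value 30
step 5: op5 r() → 30 — value 30
step 6: op6 w(13) — value 13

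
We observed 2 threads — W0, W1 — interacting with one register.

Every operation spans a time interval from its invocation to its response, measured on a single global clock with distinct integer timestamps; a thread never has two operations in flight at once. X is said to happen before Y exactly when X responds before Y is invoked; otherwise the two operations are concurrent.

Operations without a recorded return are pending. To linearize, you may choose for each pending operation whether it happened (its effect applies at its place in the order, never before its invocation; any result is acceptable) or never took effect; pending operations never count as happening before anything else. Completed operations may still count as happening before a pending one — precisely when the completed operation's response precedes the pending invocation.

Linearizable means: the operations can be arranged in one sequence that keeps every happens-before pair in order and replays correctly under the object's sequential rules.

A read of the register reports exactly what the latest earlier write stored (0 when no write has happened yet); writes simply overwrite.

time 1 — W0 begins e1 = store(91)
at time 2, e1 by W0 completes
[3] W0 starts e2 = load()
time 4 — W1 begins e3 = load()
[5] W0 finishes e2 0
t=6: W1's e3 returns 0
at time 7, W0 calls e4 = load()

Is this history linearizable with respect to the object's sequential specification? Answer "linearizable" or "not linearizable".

not linearizable

through event 4 a valid linearization exists; event 5 (e2 responding at time 5) ends that
the completed operations (2 total) allow one real-time order; the register replay rejects it
include/drop combinations of the 1 pending operation (e3) were all tried; none helps
sample order e1, e2 (pending dropped) stalls at step 2 — e2 load() → 0 has no legal effect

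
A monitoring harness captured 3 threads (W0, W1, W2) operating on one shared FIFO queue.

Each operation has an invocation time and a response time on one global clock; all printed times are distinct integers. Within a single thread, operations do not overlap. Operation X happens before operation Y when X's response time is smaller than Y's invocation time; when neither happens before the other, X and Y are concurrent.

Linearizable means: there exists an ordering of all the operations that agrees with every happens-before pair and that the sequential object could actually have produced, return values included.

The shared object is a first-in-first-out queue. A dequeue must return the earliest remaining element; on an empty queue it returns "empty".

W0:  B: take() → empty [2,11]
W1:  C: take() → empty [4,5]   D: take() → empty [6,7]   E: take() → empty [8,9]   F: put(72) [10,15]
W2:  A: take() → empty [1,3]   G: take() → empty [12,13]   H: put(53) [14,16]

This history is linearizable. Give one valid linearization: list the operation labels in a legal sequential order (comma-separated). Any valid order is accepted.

A, B, C, D, E, G, F, H

1. A take() → empty, leaving queue <>
2. B take() → empty, leaving queue <>
3. C take() → empty, leaving queue <>
4. D take() → empty, leaving queue <>
5. E take() → empty, leaving queue <>
6. G take() → empty, leaving queue <>
7. F put(72), leaving queue <72>
8. H put(53), leaving queue <72,53>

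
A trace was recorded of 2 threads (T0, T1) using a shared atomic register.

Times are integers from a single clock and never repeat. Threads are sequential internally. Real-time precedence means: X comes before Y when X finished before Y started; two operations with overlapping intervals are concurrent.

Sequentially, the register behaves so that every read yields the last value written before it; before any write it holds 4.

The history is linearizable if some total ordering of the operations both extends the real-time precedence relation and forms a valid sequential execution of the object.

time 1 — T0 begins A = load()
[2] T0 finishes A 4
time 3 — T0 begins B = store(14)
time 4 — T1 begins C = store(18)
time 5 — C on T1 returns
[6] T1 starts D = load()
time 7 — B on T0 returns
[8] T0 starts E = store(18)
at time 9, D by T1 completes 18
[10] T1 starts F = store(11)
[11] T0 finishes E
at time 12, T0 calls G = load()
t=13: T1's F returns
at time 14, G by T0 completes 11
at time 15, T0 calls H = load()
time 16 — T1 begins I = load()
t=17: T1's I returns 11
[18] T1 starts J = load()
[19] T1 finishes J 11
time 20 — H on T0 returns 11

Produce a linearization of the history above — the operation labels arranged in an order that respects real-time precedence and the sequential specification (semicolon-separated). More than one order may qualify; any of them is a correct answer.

after step 1 (A load() → 4): value 4
after step 2 (B store(14)): value 14
after step 3 (C store(18)): value 18
after step 4 (D load() → 18): value 18
after step 5 (E store(18)): value 18
after step 6 (F store(11)): value 11
after step 7 (G load() → 11): value 11
after step 8 (H load() → 11): value 11
after step 9 (I load() → 11): value 11
after step 10 (J load() → 11): value 11

A; B; C; D; E; F; G; H; I; J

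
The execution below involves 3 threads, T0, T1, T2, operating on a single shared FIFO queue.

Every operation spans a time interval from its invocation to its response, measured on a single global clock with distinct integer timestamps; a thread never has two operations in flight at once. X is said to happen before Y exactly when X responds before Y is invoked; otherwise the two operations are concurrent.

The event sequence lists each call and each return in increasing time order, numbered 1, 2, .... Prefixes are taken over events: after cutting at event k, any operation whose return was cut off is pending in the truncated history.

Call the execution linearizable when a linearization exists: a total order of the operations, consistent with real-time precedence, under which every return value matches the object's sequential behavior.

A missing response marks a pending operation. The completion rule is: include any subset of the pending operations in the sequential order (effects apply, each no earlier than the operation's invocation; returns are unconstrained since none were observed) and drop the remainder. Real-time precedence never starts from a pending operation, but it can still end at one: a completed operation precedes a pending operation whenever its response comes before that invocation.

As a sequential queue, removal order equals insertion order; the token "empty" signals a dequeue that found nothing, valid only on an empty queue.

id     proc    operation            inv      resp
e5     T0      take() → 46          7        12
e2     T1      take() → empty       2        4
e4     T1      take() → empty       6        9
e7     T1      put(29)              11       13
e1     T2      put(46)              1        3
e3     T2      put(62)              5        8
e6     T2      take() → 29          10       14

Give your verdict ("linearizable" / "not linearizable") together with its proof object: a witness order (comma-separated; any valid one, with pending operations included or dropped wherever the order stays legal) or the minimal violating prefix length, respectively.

events 1..13 are fine; event 14 — the response of e6 at time 14 — makes the prefix non-linearizable
7 completed operations, 40 real-time-consistent orders — every FIFO queue replay fails
e.g. e1, e2, e3, e4, e5, e6, e7: illegal at step 2, since e2 take() → empty cannot apply there
e.g. e1, e2, e3, e4, e5, e7, e6: illegal at step 2, since e2 take() → empty cannot apply there

not linearizable — minimal violating prefix: 14 events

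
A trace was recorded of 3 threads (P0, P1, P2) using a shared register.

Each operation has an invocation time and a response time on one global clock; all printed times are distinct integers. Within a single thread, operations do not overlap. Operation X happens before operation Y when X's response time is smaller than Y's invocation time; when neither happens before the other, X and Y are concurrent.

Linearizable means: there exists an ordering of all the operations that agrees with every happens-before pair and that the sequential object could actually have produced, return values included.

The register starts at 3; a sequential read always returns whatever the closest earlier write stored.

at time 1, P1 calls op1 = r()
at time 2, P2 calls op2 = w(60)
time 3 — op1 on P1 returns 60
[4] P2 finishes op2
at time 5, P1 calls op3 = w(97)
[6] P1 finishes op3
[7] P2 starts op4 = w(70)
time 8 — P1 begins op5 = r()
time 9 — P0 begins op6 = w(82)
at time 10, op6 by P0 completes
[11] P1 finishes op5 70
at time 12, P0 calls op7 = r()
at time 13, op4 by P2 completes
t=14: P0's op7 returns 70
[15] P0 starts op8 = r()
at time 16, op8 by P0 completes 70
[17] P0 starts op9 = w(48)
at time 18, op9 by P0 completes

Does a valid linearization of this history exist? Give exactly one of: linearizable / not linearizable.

a witness: op2, op1, op3, op6, op4, op5, op7, op8, op9
step 1: op2 w(60) — value 60
step 2: op1 r() → 60 — value 60
step 3: op3 w(97) — value 97
step 4: op6 w(82) — value 82
step 5: op4 w(70) — value 70
step 6: op5 r() → 70 — value 70
step 7: op7 r() → 70 — value 70
step 8: op8 r() → 70 — value 70
step 9: op9 w(48) — value 48

linearizable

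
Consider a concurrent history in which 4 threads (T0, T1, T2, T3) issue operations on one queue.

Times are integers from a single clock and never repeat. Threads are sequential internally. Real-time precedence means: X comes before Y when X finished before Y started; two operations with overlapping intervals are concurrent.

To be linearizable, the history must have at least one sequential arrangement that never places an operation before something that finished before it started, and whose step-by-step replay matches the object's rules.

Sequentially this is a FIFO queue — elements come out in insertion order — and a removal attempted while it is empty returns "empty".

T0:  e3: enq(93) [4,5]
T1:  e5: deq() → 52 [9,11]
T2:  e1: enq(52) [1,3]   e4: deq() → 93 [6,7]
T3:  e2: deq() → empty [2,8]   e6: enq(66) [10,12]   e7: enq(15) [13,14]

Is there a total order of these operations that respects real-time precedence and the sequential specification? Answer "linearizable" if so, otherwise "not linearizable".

not linearizable

prefix check: 1..7 passes, 1..8 fails once e2's time-8 response joins
all 4 real-time-respecting orders fail — 4 completed queue operations, no legal replay
sample order e1, e2, e3, e4 stalls at step 2 — e2 deq() → empty has no legal effect
sample order e1, e3, e2, e4 stalls at step 3 — e2 deq() → empty has no legal effect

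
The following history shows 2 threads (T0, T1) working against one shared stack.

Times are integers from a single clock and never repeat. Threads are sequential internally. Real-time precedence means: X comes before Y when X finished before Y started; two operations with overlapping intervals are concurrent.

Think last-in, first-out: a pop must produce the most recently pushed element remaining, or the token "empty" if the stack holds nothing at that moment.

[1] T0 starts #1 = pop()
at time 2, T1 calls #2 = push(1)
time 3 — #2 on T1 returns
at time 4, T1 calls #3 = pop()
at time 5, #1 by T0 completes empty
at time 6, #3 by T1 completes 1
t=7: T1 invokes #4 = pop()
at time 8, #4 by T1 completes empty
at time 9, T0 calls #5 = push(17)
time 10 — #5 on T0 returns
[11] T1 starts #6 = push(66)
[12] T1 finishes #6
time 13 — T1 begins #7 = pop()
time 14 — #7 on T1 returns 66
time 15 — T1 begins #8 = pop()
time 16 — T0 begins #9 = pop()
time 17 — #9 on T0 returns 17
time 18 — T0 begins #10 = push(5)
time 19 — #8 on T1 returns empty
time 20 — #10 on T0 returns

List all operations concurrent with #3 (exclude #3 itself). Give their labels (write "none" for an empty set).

overlap test against #3 [4,6]: concurrent iff the interval meets 4..6
#1 [1,5]: concurrent
#2 [2,3]: before
#4 [7,8]: after
#5 [9,10]: after
#6 [11,12]: after
#7 [13,14]: after
#8 [15,19]: after
#9 [16,17]: after
#10 [18,20]: after

#1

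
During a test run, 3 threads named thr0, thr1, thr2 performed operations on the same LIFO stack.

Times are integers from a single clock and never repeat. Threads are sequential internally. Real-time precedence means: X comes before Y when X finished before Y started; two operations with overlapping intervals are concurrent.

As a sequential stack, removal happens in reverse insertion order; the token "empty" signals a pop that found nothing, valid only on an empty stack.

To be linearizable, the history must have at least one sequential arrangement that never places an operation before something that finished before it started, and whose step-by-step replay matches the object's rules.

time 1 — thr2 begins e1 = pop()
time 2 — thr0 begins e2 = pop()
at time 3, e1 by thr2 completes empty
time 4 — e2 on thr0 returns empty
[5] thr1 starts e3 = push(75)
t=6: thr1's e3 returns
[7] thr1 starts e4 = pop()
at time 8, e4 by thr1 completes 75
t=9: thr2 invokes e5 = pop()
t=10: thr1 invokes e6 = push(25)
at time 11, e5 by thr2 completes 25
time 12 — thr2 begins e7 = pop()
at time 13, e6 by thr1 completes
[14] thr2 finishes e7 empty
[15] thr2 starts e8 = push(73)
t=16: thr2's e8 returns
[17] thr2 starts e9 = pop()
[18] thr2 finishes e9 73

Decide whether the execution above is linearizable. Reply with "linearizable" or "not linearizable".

linearizable

a witness: e1, e2, e3, e4, e6, e5, e7, e8, e9
after step 1 (e1 pop() → empty): stack <>
after step 2 (e2 pop() → empty): stack <>
after step 3 (e3 push(75)): stack <75>
after step 4 (e4 pop() → 75): stack <>
after step 5 (e6 push(25)): stack <25>
after step 6 (e5 pop() → 25): stack <>
after step 7 (e7 pop() → empty): stack <>
after step 8 (e8 push(73)): stack <73>
after step 9 (e9 pop() → 73): stack <>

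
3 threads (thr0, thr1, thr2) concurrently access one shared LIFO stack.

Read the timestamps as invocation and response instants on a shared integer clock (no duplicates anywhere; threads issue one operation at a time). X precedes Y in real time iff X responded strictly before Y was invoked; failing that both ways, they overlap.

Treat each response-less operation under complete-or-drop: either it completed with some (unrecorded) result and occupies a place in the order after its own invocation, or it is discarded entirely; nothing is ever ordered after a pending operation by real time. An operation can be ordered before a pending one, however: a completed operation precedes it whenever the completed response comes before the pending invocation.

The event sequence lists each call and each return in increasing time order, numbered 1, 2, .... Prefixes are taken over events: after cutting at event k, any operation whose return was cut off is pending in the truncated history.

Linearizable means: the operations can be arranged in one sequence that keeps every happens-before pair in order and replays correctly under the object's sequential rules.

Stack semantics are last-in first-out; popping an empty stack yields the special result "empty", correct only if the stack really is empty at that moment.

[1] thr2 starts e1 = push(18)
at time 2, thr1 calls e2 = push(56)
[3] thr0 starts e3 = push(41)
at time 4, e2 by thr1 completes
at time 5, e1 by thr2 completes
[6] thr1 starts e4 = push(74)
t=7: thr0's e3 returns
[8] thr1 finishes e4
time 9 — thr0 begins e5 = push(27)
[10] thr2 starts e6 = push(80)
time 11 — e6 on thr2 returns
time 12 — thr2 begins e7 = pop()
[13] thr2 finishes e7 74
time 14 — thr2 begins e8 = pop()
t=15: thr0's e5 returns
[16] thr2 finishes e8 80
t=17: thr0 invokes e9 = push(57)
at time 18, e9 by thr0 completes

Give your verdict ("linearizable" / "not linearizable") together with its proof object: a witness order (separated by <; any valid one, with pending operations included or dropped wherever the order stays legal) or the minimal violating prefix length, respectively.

not linearizable — minimal violating prefix: 13 events

events 1..12 are fine; event 13 — the response of e7 at time 13 — makes the prefix non-linearizable
real-time-consistent orders of the 6 completed operations: 8 — all fail the LIFO stack replay
no escape via the 1 pending operation (e5): every completion choice fails
for example e1, e2, e3, e4, e6, e7 (pending dropped) fails at step 6: e7 pop() → 74 is not legal there
for example e1, e2, e4, e3, e6, e7 (pending dropped) fails at step 6: e7 pop() → 74 is not legal there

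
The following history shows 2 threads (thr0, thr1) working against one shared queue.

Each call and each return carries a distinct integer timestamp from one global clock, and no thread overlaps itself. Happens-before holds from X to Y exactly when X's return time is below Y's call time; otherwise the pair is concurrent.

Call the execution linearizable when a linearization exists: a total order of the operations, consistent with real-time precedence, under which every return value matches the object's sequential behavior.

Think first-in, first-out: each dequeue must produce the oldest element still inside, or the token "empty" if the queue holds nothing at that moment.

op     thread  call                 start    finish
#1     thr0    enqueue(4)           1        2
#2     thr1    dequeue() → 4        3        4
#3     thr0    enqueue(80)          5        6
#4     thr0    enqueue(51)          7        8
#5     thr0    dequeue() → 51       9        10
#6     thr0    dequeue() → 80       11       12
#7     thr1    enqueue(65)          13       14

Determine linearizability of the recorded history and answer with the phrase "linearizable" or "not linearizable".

the violation lands at event 10, #5's response at time 10: events 1..9 linearize, events 1..10 do not
the completed operations (5 total) allow one real-time order; the queue replay rejects it
sample order #1, #2, #3, #4, #5 stalls at step 5 — #5 dequeue() → 51 has no legal effect

not linearizable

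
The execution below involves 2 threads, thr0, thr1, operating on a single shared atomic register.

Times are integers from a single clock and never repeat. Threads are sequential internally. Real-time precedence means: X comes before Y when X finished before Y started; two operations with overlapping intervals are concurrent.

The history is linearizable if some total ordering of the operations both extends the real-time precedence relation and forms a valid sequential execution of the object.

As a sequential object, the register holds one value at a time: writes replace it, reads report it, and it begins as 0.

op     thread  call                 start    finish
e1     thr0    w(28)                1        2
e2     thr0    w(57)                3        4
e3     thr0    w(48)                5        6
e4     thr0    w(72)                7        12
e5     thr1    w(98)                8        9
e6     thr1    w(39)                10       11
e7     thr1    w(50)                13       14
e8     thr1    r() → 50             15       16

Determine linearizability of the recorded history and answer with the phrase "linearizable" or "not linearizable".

linearizable

witness order: e1, e2, e3, e4, e5, e6, e7, e8
1. e1 w(28), leaving value 28
2. e2 w(57), leaving value 57
3. e3 w(48), leaving value 48
4. e4 w(72), leaving value 72
5. e5 w(98), leaving value 98
6. e6 w(39), leaving value 39
7. e7 w(50), leaving value 50
8. e8 r() → 50, leaving value 50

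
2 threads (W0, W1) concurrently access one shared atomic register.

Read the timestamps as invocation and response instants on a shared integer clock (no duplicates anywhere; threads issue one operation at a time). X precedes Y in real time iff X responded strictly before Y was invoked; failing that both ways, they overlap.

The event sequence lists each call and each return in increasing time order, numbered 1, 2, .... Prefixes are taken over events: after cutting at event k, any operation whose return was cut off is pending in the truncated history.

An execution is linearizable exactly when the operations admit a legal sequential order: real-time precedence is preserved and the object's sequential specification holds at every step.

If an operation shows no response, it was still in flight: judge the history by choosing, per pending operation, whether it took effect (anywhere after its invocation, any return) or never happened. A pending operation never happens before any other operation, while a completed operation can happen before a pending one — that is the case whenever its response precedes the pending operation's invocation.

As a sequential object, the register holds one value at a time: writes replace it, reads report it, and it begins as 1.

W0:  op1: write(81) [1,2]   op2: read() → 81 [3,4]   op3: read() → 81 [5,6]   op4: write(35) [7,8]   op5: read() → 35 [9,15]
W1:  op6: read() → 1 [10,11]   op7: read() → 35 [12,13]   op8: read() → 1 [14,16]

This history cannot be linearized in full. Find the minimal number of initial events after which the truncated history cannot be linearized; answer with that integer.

11

events 1..10 are linearizable, e.g. via op1, op2, op3, op4:
1. op1 write(81), leaving value 81
2. op2 read() → 81, leaving value 81
3. op3 read() → 81, leaving value 81
4. op4 write(35), leaving value 35
event 11 — op6's response, time 11 — after it, nothing linearizes
no completion choice of the 1 pending operation (op5) rescues it — every subset was tried
sample order op1, op2, op3, op4, op6 (pending dropped) stalls at step 5 — op6 read() → 1 has no legal effect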